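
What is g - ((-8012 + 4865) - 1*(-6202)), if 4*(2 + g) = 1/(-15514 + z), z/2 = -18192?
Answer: -634608745/207592 ≈ -3057.0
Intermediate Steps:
z = -36384 (z = 2*(-18192) = -36384)
g = -415185/207592 (g = -2 + 1/(4*(-15514 - 36384)) = -2 + (¼)/(-51898) = -2 + (¼)*(-1/51898) = -2 - 1/207592 = -415185/207592 ≈ -2.0000)
g - ((-8012 + 4865) - 1*(-6202)) = -415185/207592 - ((-8012 + 4865) - 1*(-6202)) = -415185/207592 - (-3147 + 6202) = -415185/207592 - 1*3055 = -415185/207592 - 3055 = -634608745/207592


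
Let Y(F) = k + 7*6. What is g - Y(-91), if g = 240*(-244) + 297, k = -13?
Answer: -58292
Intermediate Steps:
Y(F) = 29 (Y(F) = -13 + 7*6 = -13 + 42 = 29)
g = -58263 (g = -58560 + 297 = -58263)
g - Y(-91) = -58263 - 1*29 = -58263 - 29 = -58292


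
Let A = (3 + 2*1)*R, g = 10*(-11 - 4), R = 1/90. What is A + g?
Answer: -2699/18 ≈ -149.94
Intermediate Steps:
R = 1/90 ≈ 0.011111
g = -150 (g = 10*(-15) = -150)
A = 1/18 (A = (3 + 2*1)*(1/90) = (3 + 2)*(1/90) = 5*(1/90) = 1/18 ≈ 0.055556)
A + g = 1/18 - 150 = -2699/18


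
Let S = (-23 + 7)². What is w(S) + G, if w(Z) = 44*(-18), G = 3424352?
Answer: 3423560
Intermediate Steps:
S = 256 (S = (-16)² = 256)
w(Z) = -792
w(S) + G = -792 + 3424352 = 3423560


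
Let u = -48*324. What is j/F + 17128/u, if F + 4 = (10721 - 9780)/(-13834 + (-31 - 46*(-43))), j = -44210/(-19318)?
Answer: -504519394277/303494202648 ≈ -1.6624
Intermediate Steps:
j = 22105/9659 (j = -44210*(-1/19318) = 22105/9659 ≈ 2.2885)
F = -48489/11887 (F = -4 + (10721 - 9780)/(-13834 + (-31 - 46*(-43))) = -4 + 941/(-13834 + (-31 + 1978)) = -4 + 941/(-13834 + 1947) = -4 + 941/(-11887) = -4 + 941*(-1/11887) = -4 - 941/11887 = -48489/11887 ≈ -4.0792)
u = -15552
j/F + 17128/u = 22105/(9659*(-48489/11887)) + 17128/(-15552) = (22105/9659)*(-11887/48489) + 17128*(-1/15552) = -262762135/468355251 - 2141/1944 = -504519394277/303494202648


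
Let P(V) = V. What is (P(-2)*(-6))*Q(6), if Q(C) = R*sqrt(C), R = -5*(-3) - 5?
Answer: 120*sqrt(6) ≈ 293.94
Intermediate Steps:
R = 10 (R = 15 - 5 = 10)
Q(C) = 10*sqrt(C)
(P(-2)*(-6))*Q(6) = (-2*(-6))*(10*sqrt(6)) = 12*(10*sqrt(6)) = 120*sqrt(6)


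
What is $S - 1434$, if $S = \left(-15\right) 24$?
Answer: $-1794$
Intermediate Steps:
$S = -360$
$S - 1434 = -360 - 1434 = -1794$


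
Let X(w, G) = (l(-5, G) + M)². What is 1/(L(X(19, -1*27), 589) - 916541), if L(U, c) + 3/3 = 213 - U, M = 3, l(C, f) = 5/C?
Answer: -1/916333 ≈ -1.0913e-6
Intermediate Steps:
X(w, G) = 4 (X(w, G) = (5/(-5) + 3)² = (5*(-⅕) + 3)² = (-1 + 3)² = 2² = 4)
L(U, c) = 212 - U (L(U, c) = -1 + (213 - U) = 212 - U)
1/(L(X(19, -1*27), 589) - 916541) = 1/((212 - 1*4) - 916541) = 1/((212 - 4) - 916541) = 1/(208 - 916541) = 1/(-916333) = -1/916333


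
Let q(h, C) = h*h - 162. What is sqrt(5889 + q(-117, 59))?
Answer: 2*sqrt(4854) ≈ 139.34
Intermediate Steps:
q(h, C) = -162 + h**2 (q(h, C) = h**2 - 162 = -162 + h**2)
sqrt(5889 + q(-117, 59)) = sqrt(5889 + (-162 + (-117)**2)) = sqrt(5889 + (-162 + 13689)) = sqrt(5889 + 13527) = sqrt(19416) = 2*sqrt(4854)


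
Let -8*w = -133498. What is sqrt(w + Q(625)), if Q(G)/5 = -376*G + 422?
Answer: I*sqrt(4624811)/2 ≈ 1075.3*I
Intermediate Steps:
w = 66749/4 (w = -1/8*(-133498) = 66749/4 ≈ 16687.)
Q(G) = 2110 - 1880*G (Q(G) = 5*(-376*G + 422) = 5*(422 - 376*G) = 2110 - 1880*G)
sqrt(w + Q(625)) = sqrt(66749/4 + (2110 - 1880*625)) = sqrt(66749/4 + (2110 - 1175000)) = sqrt(66749/4 - 1172890) = sqrt(-4624811/4) = I*sqrt(4624811)/2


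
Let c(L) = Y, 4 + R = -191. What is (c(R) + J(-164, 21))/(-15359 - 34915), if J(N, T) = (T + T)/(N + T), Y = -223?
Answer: 31931/7189182 ≈ 0.0044415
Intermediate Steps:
R = -195 (R = -4 - 191 = -195)
c(L) = -223
J(N, T) = 2*T/(N + T) (J(N, T) = (2*T)/(N + T) = 2*T/(N + T))
(c(R) + J(-164, 21))/(-15359 - 34915) = (-223 + 2*21/(-164 + 21))/(-15359 - 34915) = (-223 + 2*21/(-143))/(-50274) = (-223 + 2*21*(-1/143))*(-1/50274) = (-223 - 42/143)*(-1/50274) = -31931/143*(-1/50274) = 31931/7189182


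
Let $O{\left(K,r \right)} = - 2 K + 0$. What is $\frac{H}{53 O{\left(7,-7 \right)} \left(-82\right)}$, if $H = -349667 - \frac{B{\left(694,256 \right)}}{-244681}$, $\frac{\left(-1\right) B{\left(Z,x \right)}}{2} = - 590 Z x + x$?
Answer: $- \frac{85347228219}{14887370764} \approx -5.7329$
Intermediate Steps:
$O{\left(K,r \right)} = - 2 K$
$B{\left(Z,x \right)} = - 2 x + 1180 Z x$ ($B{\left(Z,x \right)} = - 2 \left(- 590 Z x + x\right) = - 2 \left(x - 590 Z x\right) = - 2 x + 1180 Z x$)
$H = - \frac{85347228219}{244681}$ ($H = -349667 - \frac{2 \cdot 256 \left(-1 + 590 \cdot 694\right)}{-244681} = -349667 - 2 \cdot 256 \left(-1 + 409460\right) \left(- \frac{1}{244681}\right) = -349667 - 2 \cdot 256 \cdot 409459 \left(- \frac{1}{244681}\right) = -349667 - 209643008 \left(- \frac{1}{244681}\right) = -349667 - - \frac{209643008}{244681} = -349667 + \frac{209643008}{244681} = - \frac{85347228219}{244681} \approx -3.4881 \cdot 10^{5}$)
$\frac{H}{53 O{\left(7,-7 \right)} \left(-82\right)} = - \frac{85347228219}{244681 \cdot 53 \left(\left(-2\right) 7\right) \left(-82\right)} = - \frac{85347228219}{244681 \cdot 53 \left(-14\right) \left(-82\right)} = - \frac{85347228219}{244681 \left(\left(-742\right) \left(-82\right)\right)} = - \frac{85347228219}{244681 \cdot 60844} = \left(- \frac{85347228219}{244681}\right) \frac{1}{60844} = - \frac{85347228219}{14887370764}$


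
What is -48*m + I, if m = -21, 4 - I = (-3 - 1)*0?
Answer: 1012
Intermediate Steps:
I = 4 (I = 4 - (-3 - 1)*0 = 4 - (-4)*0 = 4 - 1*0 = 4 + 0 = 4)
-48*m + I = -48*(-21) + 4 = 1008 + 4 = 1012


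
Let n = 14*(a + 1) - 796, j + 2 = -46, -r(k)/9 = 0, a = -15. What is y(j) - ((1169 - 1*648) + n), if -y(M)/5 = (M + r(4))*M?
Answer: -11049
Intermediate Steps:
r(k) = 0 (r(k) = -9*0 = 0)
j = -48 (j = -2 - 46 = -48)
n = -992 (n = 14*(-15 + 1) - 796 = 14*(-14) - 796 = -196 - 796 = -992)
y(M) = -5*M² (y(M) = -5*(M + 0)*M = -5*M*M = -5*M²)
y(j) - ((1169 - 1*648) + n) = -5*(-48)² - ((1169 - 1*648) - 992) = -5*2304 - ((1169 - 648) - 992) = -11520 - (521 - 992) = -11520 - 1*(-471) = -11520 + 471 = -11049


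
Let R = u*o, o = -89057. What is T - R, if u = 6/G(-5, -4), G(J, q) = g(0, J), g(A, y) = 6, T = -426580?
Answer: -337523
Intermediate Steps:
G(J, q) = 6
u = 1 (u = 6/6 = 6*(1/6) = 1)
R = -89057 (R = 1*(-89057) = -89057)
T - R = -426580 - 1*(-89057) = -426580 + 89057 = -337523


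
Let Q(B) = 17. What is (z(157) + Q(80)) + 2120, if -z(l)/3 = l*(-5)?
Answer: 4492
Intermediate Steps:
z(l) = 15*l (z(l) = -3*l*(-5) = -(-15)*l = 15*l)
(z(157) + Q(80)) + 2120 = (15*157 + 17) + 2120 = (2355 + 17) + 2120 = 2372 + 2120 = 4492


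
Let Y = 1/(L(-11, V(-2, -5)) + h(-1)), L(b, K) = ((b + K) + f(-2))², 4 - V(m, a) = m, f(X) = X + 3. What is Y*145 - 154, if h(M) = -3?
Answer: -1857/13 ≈ -142.85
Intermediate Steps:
f(X) = 3 + X
V(m, a) = 4 - m
L(b, K) = (1 + K + b)² (L(b, K) = ((b + K) + (3 - 2))² = ((K + b) + 1)² = (1 + K + b)²)
Y = 1/13 (Y = 1/((1 + (4 - 1*(-2)) - 11)² - 3) = 1/((1 + (4 + 2) - 11)² - 3) = 1/((1 + 6 - 11)² - 3) = 1/((-4)² - 3) = 1/(16 - 3) = 1/13 ≈ 0.076923)
Y*145 - 154 = (1/13)*145 - 154 = 145/13 - 154 = -1857/13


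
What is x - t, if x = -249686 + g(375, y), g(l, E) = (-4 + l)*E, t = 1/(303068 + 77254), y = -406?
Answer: -152247460465/380322 ≈ -4.0031e+5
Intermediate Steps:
t = 1/380322 ≈ 2.6293e-6
g(l, E) = E*(-4 + l)
x = -400312 (x = -249686 - 406*(-4 + 375) = -249686 - 406*371 = -249686 - 150626 = -400312)
x - t = -400312 - 1*1/380322 = -400312 - 1/380322 = -152247460465/380322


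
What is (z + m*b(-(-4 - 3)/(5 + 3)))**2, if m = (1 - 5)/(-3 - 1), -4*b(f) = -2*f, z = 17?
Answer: 77841/256 ≈ 304.07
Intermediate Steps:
b(f) = f/2 (b(f) = -(-1)*f/2 = f/2)
m = 1 (m = -4/(-4) = -4*(-1/4) = 1)
(z + m*b(-(-4 - 3)/(5 + 3)))**2 = (17 + 1*((-(-4 - 3)/(5 + 3))/2))**2 = (17 + 1*((-(-7)/8)/2))**2 = (17 + 1*((-1*(-7/8))/2))**2 = (17 + 1*((1/2)*(7/8)))**2 = (17 + 1*(7/16))**2 = (17 + 7/16)**2 = (279/16)**2 = 77841/256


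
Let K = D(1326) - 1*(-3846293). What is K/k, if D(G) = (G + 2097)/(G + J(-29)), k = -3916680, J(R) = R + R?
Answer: -4877102947/4966350240 ≈ -0.98203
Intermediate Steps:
J(R) = 2*R
D(G) = (2097 + G)/(-58 + G) (D(G) = (G + 2097)/(G + 2*(-29)) = (2097 + G)/(G - 58) = (2097 + G)/(-58 + G))
K = 4877102947/1268 (K = (2097 + 1326)/(-58 + 1326) - 1*(-3846293) = 3423/1268 + 3846293 = 4877102947/1268 ≈ 3.8463e+6)
K/k = (4877102947/1268)/(-3916680) = (4877102947/1268)*(-1/3916680) = -4877102947/4966350240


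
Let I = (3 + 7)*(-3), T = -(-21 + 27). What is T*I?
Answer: 180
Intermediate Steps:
T = -6 (T = -1*6 = -6)
I = -30 (I = 10*(-3) = -30)
T*I = -6*(-30) = 180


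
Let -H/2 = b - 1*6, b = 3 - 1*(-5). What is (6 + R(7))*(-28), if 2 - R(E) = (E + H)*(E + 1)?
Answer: 448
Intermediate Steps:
b = 8 (b = 3 + 5 = 8)
H = -4 (H = -2*(8 - 1*6) = -2*(8 - 6) = -2*2 = -4)
R(E) = 2 - (1 + E)*(-4 + E) (R(E) = 2 - (E - 4)*(E + 1) = 2 - (-4 + E)*(1 + E) = 2 - (1 + E)*(-4 + E))
(6 + R(7))*(-28) = (6 + (6 - 1*7**2 + 3*7))*(-28) = (6 + (6 - 1*49 + 21))*(-28) = (6 + (6 - 49 + 21))*(-28) = (6 - 22)*(-28) = -16*(-28) = 448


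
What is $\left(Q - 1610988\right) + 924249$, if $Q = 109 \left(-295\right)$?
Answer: $-718894$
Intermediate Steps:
$Q = -32155$
$\left(Q - 1610988\right) + 924249 = \left(-32155 - 1610988\right) + 924249 = -1643143 + 924249 = -718894$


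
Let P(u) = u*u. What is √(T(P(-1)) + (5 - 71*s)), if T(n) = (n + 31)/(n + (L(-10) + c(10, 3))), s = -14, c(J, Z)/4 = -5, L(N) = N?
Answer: √839231/29 ≈ 31.590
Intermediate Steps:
c(J, Z) = -20 (c(J, Z) = 4*(-5) = -20)
P(u) = u²
T(n) = (31 + n)/(-30 + n) (T(n) = (n + 31)/(n + (-10 - 20)) = (31 + n)/(n - 30) = (31 + n)/(-30 + n))
√(T(P(-1)) + (5 - 71*s)) = √((31 + (-1)²)/(-30 + (-1)²) + (5 - 71*(-14))) = √((31 + 1)/(-30 + 1) + (5 + 994)) = √(32/(-29) + 999) = √(-1/29*32 + 999) = √(-32/29 + 999) = √(28939/29) = √839231/29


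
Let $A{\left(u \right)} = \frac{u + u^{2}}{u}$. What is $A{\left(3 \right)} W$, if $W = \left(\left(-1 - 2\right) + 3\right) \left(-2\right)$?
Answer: $0$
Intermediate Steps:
$W = 0$ ($W = \left(-3 + 3\right) \left(-2\right) = 0 \left(-2\right) = 0$)
$A{\left(u \right)} = \frac{u + u^{2}}{u}$
$A{\left(3 \right)} W = \left(1 + 3\right) 0 = 4 \cdot 0 = 0$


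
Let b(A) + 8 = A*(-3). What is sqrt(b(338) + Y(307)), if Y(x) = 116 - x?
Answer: I*sqrt(1213) ≈ 34.828*I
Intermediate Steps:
b(A) = -8 - 3*A (b(A) = -8 + A*(-3) = -8 - 3*A)
sqrt(b(338) + Y(307)) = sqrt((-8 - 3*338) + (116 - 1*307)) = sqrt((-8 - 1014) + (116 - 307)) = sqrt(-1022 - 191) = sqrt(-1213) = I*sqrt(1213)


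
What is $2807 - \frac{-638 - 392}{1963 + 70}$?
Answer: $\frac{5707661}{2033} \approx 2807.5$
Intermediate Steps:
$2807 - \frac{-638 - 392}{1963 + 70} = 2807 - - \frac{1030}{2033} = 2807 + \frac{1030}{2033} = \frac{5707661}{2033}$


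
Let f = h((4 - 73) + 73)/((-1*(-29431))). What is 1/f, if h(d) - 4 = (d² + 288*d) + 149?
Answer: 29431/1321 ≈ 22.279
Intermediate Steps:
h(d) = 153 + d² + 288*d (h(d) = 4 + ((d² + 288*d) + 149) = 4 + (149 + d² + 288*d) = 153 + d² + 288*d)
f = 1321/29431 (f = (153 + ((4 - 73) + 73)² + 288*((4 - 73) + 73))/((-1*(-29431))) = (153 + (-69 + 73)² + 288*(-69 + 73))/29431 = (153 + 4² + 288*4)*(1/29431) = (153 + 16 + 1152)*(1/29431) = 1321*(1/29431) = 1321/29431 ≈ 0.044885)
1/f = 1/(1321/29431) = 29431/1321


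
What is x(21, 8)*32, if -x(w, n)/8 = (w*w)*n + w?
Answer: -908544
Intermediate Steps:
x(w, n) = -8*w - 8*n*w² (x(w, n) = -8*((w*w)*n + w) = -8*(w²*n + w) = -8*(n*w² + w) = -8*(w + n*w²) = -8*w - 8*n*w²)
x(21, 8)*32 = -8*21*(1 + 8*21)*32 = -8*21*(1 + 168)*32 = -8*21*169*32 = -28392*32 = -908544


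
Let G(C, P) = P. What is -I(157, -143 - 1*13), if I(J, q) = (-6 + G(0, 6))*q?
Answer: 0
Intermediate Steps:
I(J, q) = 0 (I(J, q) = (-6 + 6)*q = 0*q = 0)
-I(157, -143 - 1*13) = -1*0 = 0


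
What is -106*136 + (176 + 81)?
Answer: -14159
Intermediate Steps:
-106*136 + (176 + 81) = -14416 + 257 = -14159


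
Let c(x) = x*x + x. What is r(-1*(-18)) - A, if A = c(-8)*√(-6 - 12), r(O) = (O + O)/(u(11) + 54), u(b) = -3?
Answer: 12/17 - 168*I*√2 ≈ 0.70588 - 237.59*I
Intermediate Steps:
r(O) = 2*O/51 (r(O) = (O + O)/(-3 + 54) = (2*O)/51 = (2*O)*(1/51) = 2*O/51)
c(x) = x + x² (c(x) = x² + x = x + x²)
A = 168*I*√2 (A = (-8*(1 - 8))*√(-6 - 12) = (-8*(-7))*√(-18) = 56*(3*I*√2) = 168*I*√2 ≈ 237.59*I)
r(-1*(-18)) - A = 2*(-1*(-18))/51 - 168*I*√2 = (2/51)*18 - 168*I*√2 = 12/17 - 168*I*√2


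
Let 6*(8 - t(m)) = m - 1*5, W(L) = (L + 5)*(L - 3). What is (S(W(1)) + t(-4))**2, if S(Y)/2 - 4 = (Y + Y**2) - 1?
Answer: 312481/4 ≈ 78120.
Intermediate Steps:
W(L) = (-3 + L)*(5 + L) (W(L) = (5 + L)*(-3 + L) = (-3 + L)*(5 + L))
S(Y) = 6 + 2*Y + 2*Y**2 (S(Y) = 8 + 2*((Y + Y**2) - 1) = 8 + 2*(-1 + Y + Y**2) = 8 + (-2 + 2*Y + 2*Y**2) = 6 + 2*Y + 2*Y**2)
t(m) = 53/6 - m/6 (t(m) = 8 - (m - 1*5)/6 = 8 - (m - 5)/6 = 8 - (-5 + m)/6 = 8 + (5/6 - m/6) = 53/6 - m/6)
(S(W(1)) + t(-4))**2 = ((6 + 2*(-15 + 1**2 + 2*1) + 2*(-15 + 1**2 + 2*1)**2) + (53/6 - 1/6*(-4)))**2 = ((6 + 2*(-15 + 1 + 2) + 2*(-15 + 1 + 2)**2) + (53/6 + 2/3))**2 = ((6 + 2*(-12) + 2*(-12)**2) + 19/2)**2 = ((6 - 24 + 2*144) + 19/2)**2 = ((6 - 24 + 288) + 19/2)**2 = (270 + 19/2)**2 = (559/2)**2 = 312481/4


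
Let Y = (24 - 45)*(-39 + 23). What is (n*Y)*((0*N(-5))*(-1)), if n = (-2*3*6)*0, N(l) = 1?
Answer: 0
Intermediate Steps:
Y = 336 (Y = -21*(-16) = 336)
n = 0 (n = -6*6*0 = -36*0 = 0)
(n*Y)*((0*N(-5))*(-1)) = (0*336)*((0*1)*(-1)) = 0*(0*(-1)) = 0*0 = 0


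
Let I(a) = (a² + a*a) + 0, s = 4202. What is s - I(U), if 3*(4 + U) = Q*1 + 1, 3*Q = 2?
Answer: 338440/81 ≈ 4178.3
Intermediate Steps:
Q = ⅔ (Q = (⅓)*2 = ⅔ ≈ 0.66667)
U = -31/9 (U = -4 + ((⅔)*1 + 1)/3 = -4 + (⅔ + 1)/3 = -4 + (⅓)*(5/3) = -4 + 5/9 = -31/9 ≈ -3.4444)
I(a) = 2*a² (I(a) = (a² + a²) + 0 = 2*a² + 0 = 2*a²)
s - I(U) = 4202 - 2*(-31/9)² = 4202 - 2*961/81 = 4202 - 1*1922/81 = 4202 - 1922/81 = 338440/81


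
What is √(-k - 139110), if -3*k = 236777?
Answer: I*√541659/3 ≈ 245.32*I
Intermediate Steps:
k = -236777/3 (k = -⅓*236777 = -236777/3 ≈ -78926.)
√(-k - 139110) = √(-1*(-236777/3) - 139110) = √(236777/3 - 139110) = √(-180553/3) = I*√541659/3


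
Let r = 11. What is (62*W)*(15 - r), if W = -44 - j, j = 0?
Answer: -10912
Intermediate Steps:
W = -44 (W = -44 - 1*0 = -44 + 0 = -44)
(62*W)*(15 - r) = (62*(-44))*(15 - 1*11) = -2728*(15 - 11) = -2728*4 = -10912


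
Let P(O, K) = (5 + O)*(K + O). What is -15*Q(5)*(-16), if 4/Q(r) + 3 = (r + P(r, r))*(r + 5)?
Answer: 320/349 ≈ 0.91691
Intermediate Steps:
Q(r) = 4/(-3 + (5 + r)*(2*r**2 + 11*r)) (Q(r) = 4/(-3 + (r + (r**2 + 5*r + 5*r + r*r))*(r + 5)) = 4/(-3 + (r + (r**2 + 5*r + 5*r + r**2))*(5 + r)) = 4/(-3 + (r + (2*r**2 + 10*r))*(5 + r)) = 4/(-3 + (2*r**2 + 11*r)*(5 + r)) = 4/(-3 + (5 + r)*(2*r**2 + 11*r)))
-15*Q(5)*(-16) = -60/(-3 + 2*5**3 + 21*5**2 + 55*5)*(-16) = -60/(-3 + 2*125 + 21*25 + 275)*(-16) = -60/(-3 + 250 + 525 + 275)*(-16) = -60/1047*(-16) = -15*4/1047*(-16) = -20/349*(-16) = 320/349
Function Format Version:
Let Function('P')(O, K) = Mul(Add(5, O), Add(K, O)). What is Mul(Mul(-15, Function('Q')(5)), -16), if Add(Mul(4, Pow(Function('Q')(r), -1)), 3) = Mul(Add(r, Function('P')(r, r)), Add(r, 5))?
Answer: Rational(320, 349) ≈ 0.91691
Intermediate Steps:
Function('Q')(r) = Mul(4, Pow(Add(-3, Mul(Add(5, r), Add(Mul(2, Pow(r, 2)), Mul(11, r)))), -1)) (Function('Q')(r) = Mul(4, Pow(Add(-3, Mul(Add(r, Add(Pow(r, 2), Mul(5, r), Mul(5, r), Mul(r, r))), Add(r, 5))), -1)) = Mul(4, Pow(Add(-3, Mul(Add(r, Add(Pow(r, 2), Mul(5, r), Mul(5, r), Pow(r, 2))), Add(5, r))), -1)) = Mul(4, Pow(Add(-3, Mul(Add(r, Add(Mul(2, Pow(r, 2)), Mul(10, r))), Add(5, r))), -1)) = Mul(4, Pow(Add(-3, Mul(Add(Mul(2, Pow(r, 2)), Mul(11, r)), Add(5, r))), -1)) = Mul(4, Pow(Add(-3, Mul(Add(5, r), Add(Mul(2, Pow(r, 2)), Mul(11, r)))), -1)))
Mul(Mul(-15, Function('Q')(5)), -16) = Mul(Mul(-15, Mul(4, Pow(Add(-3, Mul(2, Pow(5, 3)), Mul(21, Pow(5, 2)), Mul(55, 5)), -1))), -16) = Mul(Mul(-15, Mul(4, Pow(Add(-3, Mul(2, 125), Mul(21, 25), 275), -1))), -16) = Mul(Mul(-15, Mul(4, Pow(Add(-3, 250, 525, 275), -1))), -16) = Mul(Mul(-15, Mul(4, Pow(1047, -1))), -16) = Mul(Mul(-15, Mul(4, Rational(1, 1047))), -16) = Mul(Mul(-15, Rational(4, 1047)), -16) = Mul(Rational(-20, 349), -16) = Rational(320, 349)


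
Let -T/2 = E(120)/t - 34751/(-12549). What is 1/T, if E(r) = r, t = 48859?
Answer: -613131591/3398809978 ≈ -0.18040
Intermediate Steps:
T = -3398809978/613131591 (T = -2*(120/48859 - 34751/(-12549)) = -2*(120*(1/48859) - 34751*(-1/12549)) = -2*(120/48859 + 34751/12549) = -2*1699404989/613131591 = -3398809978/613131591 ≈ -5.5434)
1/T = 1/(-3398809978/613131591) = -613131591/3398809978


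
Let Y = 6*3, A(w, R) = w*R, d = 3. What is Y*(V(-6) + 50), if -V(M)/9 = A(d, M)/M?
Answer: 414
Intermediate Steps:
A(w, R) = R*w
Y = 18
V(M) = -27 (V(M) = -9*M*3/M = -9*3*M/M = -9*3 = -27)
Y*(V(-6) + 50) = 18*(-27 + 50) = 18*23 = 414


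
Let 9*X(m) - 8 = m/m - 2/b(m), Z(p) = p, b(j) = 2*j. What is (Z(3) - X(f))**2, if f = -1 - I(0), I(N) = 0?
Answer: 289/81 ≈ 3.5679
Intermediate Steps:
f = -1 (f = -1 - 1*0 = -1 + 0 = -1)
X(m) = 1 - 1/(9*m) (X(m) = 8/9 + (m/m - 2*1/(2*m))/9 = 8/9 + (1 - 1/m)/9 = 8/9 + (1/9 - 1/(9*m)) = 1 - 1/(9*m))
(Z(3) - X(f))**2 = (3 - (-1/9 - 1)/(-1))**2 = (3 - (-1)*(-10)/9)**2 = (3 - 1*10/9)**2 = (3 - 10/9)**2 = (17/9)**2 = 289/81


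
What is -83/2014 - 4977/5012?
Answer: -745691/721012 ≈ -1.0342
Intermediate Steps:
-83/2014 - 4977/5012 = -83*1/2014 - 4977*1/5012 = -83/2014 - 711/716 = -745691/721012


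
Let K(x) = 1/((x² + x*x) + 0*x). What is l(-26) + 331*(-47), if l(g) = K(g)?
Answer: -21033063/1352 ≈ -15557.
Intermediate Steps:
K(x) = 1/(2*x²) (K(x) = 1/((x² + x²) + 0) = 1/(2*x² + 0) = 1/(2*x²))
l(g) = 1/(2*g²)
l(-26) + 331*(-47) = (½)/(-26)² + 331*(-47) = (½)*(1/676) - 15557 = 1/1352 - 15557 = -21033063/1352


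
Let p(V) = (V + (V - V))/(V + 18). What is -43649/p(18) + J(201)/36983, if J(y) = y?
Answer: -3228541733/36983 ≈ -87298.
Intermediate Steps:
p(V) = V/(18 + V) (p(V) = (V + 0)/(18 + V) = V/(18 + V))
-43649/p(18) + J(201)/36983 = -43649/(18/(18 + 18)) + 201/36983 = -43649/(18/36) + 201*(1/36983) = -43649/(18*(1/36)) + 201/36983 = -43649/½ + 201/36983 = -43649*2 + 201/36983 = -87298 + 201/36983 = -3228541733/36983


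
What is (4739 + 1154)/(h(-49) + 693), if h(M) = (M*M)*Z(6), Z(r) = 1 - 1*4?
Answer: -5893/6510 ≈ -0.90522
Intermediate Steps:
Z(r) = -3 (Z(r) = 1 - 4 = -3)
h(M) = -3*M² (h(M) = (M*M)*(-3) = M²*(-3) = -3*M²)
(4739 + 1154)/(h(-49) + 693) = (4739 + 1154)/(-3*(-49)² + 693) = 5893/(-3*2401 + 693) = 5893/(-7203 + 693) = 5893/(-6510) = 5893*(-1/6510) = -5893/6510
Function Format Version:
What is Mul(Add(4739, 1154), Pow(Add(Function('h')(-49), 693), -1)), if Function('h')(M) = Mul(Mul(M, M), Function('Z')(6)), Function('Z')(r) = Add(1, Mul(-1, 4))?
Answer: Rational(-5893, 6510) ≈ -0.90522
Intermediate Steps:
Function('Z')(r) = -3 (Function('Z')(r) = Add(1, -4) = -3)
Function('h')(M) = Mul(-3, Pow(M, 2)) (Function('h')(M) = Mul(Mul(M, M), -3) = Mul(Pow(M, 2), -3) = Mul(-3, Pow(M, 2)))
Mul(Add(4739, 1154), Pow(Add(Function('h')(-49), 693), -1)) = Mul(Add(4739, 1154), Pow(Add(Mul(-3, Pow(-49, 2)), 693), -1)) = Mul(5893, Pow(Add(Mul(-3, 2401), 693), -1)) = Mul(5893, Pow(Add(-7203, 693), -1)) = Mul(5893, Pow(-6510, -1)) = Mul(5893, Rational(-1, 6510)) = Rational(-5893, 6510)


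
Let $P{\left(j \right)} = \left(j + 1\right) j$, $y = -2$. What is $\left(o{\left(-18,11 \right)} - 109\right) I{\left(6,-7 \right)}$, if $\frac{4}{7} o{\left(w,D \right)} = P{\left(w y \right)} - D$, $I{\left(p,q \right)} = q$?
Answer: $- \frac{61677}{4} \approx -15419.0$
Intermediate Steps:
$P{\left(j \right)} = j \left(1 + j\right)$ ($P{\left(j \right)} = \left(1 + j\right) j = j \left(1 + j\right)$)
$o{\left(w,D \right)} = - \frac{7 D}{4} - \frac{7 w \left(1 - 2 w\right)}{2}$ ($o{\left(w,D \right)} = \frac{7 \left(w \left(-2\right) \left(1 + w \left(-2\right)\right) - D\right)}{4} = \frac{7 \left(- 2 w \left(1 - 2 w\right) - D\right)}{4} = \frac{7 \left(- D - 2 w \left(1 - 2 w\right)\right)}{4} = - \frac{7 D}{4} - \frac{7 w \left(1 - 2 w\right)}{2}$)
$\left(o{\left(-18,11 \right)} - 109\right) I{\left(6,-7 \right)} = \left(\left(7 \left(-18\right)^{2} - -63 - \frac{77}{4}\right) - 109\right) \left(-7\right) = \left(\left(7 \cdot 324 + 63 - \frac{77}{4}\right) - 109\right) \left(-7\right) = \left(\left(2268 + 63 - \frac{77}{4}\right) - 109\right) \left(-7\right) = \left(\frac{9247}{4} - 109\right) \left(-7\right) = \frac{8811}{4} \left(-7\right) = - \frac{61677}{4}$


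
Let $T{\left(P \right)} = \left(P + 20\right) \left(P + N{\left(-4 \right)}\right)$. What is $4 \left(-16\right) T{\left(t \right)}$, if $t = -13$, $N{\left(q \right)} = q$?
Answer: $7616$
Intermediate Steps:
$T{\left(P \right)} = \left(-4 + P\right) \left(20 + P\right)$ ($T{\left(P \right)} = \left(P + 20\right) \left(P - 4\right) = \left(20 + P\right) \left(-4 + P\right) = \left(-4 + P\right) \left(20 + P\right)$)
$4 \left(-16\right) T{\left(t \right)} = 4 \left(-16\right) \left(-80 + \left(-13\right)^{2} + 16 \left(-13\right)\right) = - 64 \left(-80 + 169 - 208\right) = \left(-64\right) \left(-119\right) = 7616$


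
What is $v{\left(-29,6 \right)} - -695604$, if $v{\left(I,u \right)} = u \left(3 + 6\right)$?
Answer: $695658$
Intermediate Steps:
$v{\left(I,u \right)} = 9 u$ ($v{\left(I,u \right)} = u 9 = 9 u$)
$v{\left(-29,6 \right)} - -695604 = 9 \cdot 6 - -695604 = 54 + 695604 = 695658$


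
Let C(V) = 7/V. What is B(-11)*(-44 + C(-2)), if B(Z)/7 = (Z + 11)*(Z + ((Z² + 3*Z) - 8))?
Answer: 0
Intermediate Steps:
B(Z) = 7*(11 + Z)*(-8 + Z² + 4*Z) (B(Z) = 7*((Z + 11)*(Z + ((Z² + 3*Z) - 8))) = 7*((11 + Z)*(Z + (-8 + Z² + 3*Z))) = 7*((11 + Z)*(-8 + Z² + 4*Z)) = 7*(11 + Z)*(-8 + Z² + 4*Z))
B(-11)*(-44 + C(-2)) = (-616 + 7*(-11)³ + 105*(-11)² + 252*(-11))*(-44 + 7/(-2)) = (-616 + 7*(-1331) + 105*121 - 2772)*(-44 + 7*(-½)) = (-616 - 9317 + 12705 - 2772)*(-44 - 7/2) = 0*(-95/2) = 0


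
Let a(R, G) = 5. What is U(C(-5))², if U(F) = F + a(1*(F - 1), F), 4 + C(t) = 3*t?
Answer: 196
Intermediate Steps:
C(t) = -4 + 3*t
U(F) = 5 + F (U(F) = F + 5 = 5 + F)
U(C(-5))² = (5 + (-4 + 3*(-5)))² = (5 + (-4 - 15))² = (5 - 19)² = (-14)² = 196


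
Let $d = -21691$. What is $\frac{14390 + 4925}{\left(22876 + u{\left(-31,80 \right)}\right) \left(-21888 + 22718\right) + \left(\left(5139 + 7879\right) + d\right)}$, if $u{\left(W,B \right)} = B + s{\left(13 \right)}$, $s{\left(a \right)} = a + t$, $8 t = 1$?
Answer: $\frac{77260}{76222803} \approx 0.0010136$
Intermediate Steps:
$t = \frac{1}{8}$ ($t = \frac{1}{8} \cdot 1 = \frac{1}{8} \approx 0.125$)
$s{\left(a \right)} = \frac{1}{8} + a$ ($s{\left(a \right)} = a + \frac{1}{8} = \frac{1}{8} + a$)
$u{\left(W,B \right)} = \frac{105}{8} + B$ ($u{\left(W,B \right)} = B + \left(\frac{1}{8} + 13\right) = B + \frac{105}{8} = \frac{105}{8} + B$)
$\frac{14390 + 4925}{\left(22876 + u{\left(-31,80 \right)}\right) \left(-21888 + 22718\right) + \left(\left(5139 + 7879\right) + d\right)} = \frac{14390 + 4925}{\left(22876 + \left(\frac{105}{8} + 80\right)\right) \left(-21888 + 22718\right) + \left(\left(5139 + 7879\right) - 21691\right)} = \frac{19315}{\left(22876 + \frac{745}{8}\right) 830 + \left(13018 - 21691\right)} = \frac{19315}{\frac{183753}{8} \cdot 830 - 8673} = \frac{19315}{\frac{76257495}{4} - 8673} = \frac{19315}{\frac{76222803}{4}} = 19315 \cdot \frac{4}{76222803} = \frac{77260}{76222803}$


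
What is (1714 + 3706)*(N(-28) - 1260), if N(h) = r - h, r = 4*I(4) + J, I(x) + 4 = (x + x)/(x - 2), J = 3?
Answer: -6661180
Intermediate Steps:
I(x) = -4 + 2*x/(-2 + x) (I(x) = -4 + (x + x)/(x - 2) = -4 + (2*x)/(-2 + x) = -4 + 2*x/(-2 + x))
r = 3 (r = 4*(2*(4 - 1*4)/(-2 + 4)) + 3 = 4*(2*(4 - 4)/2) + 3 = 4*(2*(1/2)*0) + 3 = 4*0 + 3 = 0 + 3 = 3)
N(h) = 3 - h
(1714 + 3706)*(N(-28) - 1260) = (1714 + 3706)*((3 - 1*(-28)) - 1260) = 5420*((3 + 28) - 1260) = 5420*(31 - 1260) = 5420*(-1229) = -6661180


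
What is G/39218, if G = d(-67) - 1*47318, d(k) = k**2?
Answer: -42829/39218 ≈ -1.0921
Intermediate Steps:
G = -42829 (G = (-67)**2 - 1*47318 = 4489 - 47318 = -42829)
G/39218 = -42829/39218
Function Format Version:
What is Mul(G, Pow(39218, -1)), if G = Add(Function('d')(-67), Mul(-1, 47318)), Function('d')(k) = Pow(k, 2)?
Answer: Rational(-42829, 39218) ≈ -1.0921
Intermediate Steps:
G = -42829 (G = Add(Pow(-67, 2), Mul(-1, 47318)) = Add(4489, -47318) = -42829)
Mul(G, Pow(39218, -1)) = Mul(-42829, Pow(39218, -1)) = Mul(-42829, Rational(1, 39218)) = Rational(-42829, 39218)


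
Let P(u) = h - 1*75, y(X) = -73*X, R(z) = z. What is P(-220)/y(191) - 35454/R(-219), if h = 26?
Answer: 2257287/13943 ≈ 161.89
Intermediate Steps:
P(u) = -49 (P(u) = 26 - 1*75 = 26 - 75 = -49)
P(-220)/y(191) - 35454/R(-219) = -49/((-73*191)) - 35454/(-219) = -49/(-13943) - 35454*(-1/219) = -49*(-1/13943) + 11818/73 = 49/13943 + 11818/73 = 2257287/13943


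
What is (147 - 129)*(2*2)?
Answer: 72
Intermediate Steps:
(147 - 129)*(2*2) = 18*4 = 72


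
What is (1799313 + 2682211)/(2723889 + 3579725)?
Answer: 2240762/3151807 ≈ 0.71095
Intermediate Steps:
(1799313 + 2682211)/(2723889 + 3579725) = 4481524/6303614 = 4481524*(1/6303614) = 2240762/3151807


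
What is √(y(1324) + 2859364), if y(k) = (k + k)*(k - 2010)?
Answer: 86*√141 ≈ 1021.2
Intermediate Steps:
y(k) = 2*k*(-2010 + k) (y(k) = (2*k)*(-2010 + k) = 2*k*(-2010 + k))
√(y(1324) + 2859364) = √(2*1324*(-2010 + 1324) + 2859364) = √(2*1324*(-686) + 2859364) = √(-1816528 + 2859364) = √1042836 = 86*√141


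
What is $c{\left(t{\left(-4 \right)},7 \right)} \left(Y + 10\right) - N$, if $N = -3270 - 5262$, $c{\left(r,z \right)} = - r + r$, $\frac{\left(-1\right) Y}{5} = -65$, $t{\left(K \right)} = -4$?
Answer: $8532$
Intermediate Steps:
$Y = 325$ ($Y = \left(-5\right) \left(-65\right) = 325$)
$c{\left(r,z \right)} = 0$
$N = -8532$
$c{\left(t{\left(-4 \right)},7 \right)} \left(Y + 10\right) - N = 0 \left(325 + 10\right) - -8532 = 0 \cdot 335 + 8532 = 0 + 8532 = 8532$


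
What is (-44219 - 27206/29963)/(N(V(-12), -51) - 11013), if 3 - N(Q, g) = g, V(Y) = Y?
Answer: 441653701/109454839 ≈ 4.0350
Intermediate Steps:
N(Q, g) = 3 - g
(-44219 - 27206/29963)/(N(V(-12), -51) - 11013) = (-44219 - 27206/29963)/((3 - 1*(-51)) - 11013) = (-44219 - 27206*1/29963)/((3 + 51) - 11013) = (-44219 - 27206/29963)/(54 - 11013) = -1324961103/29963/(-10959) = -1324961103/29963*(-1/10959) = 441653701/109454839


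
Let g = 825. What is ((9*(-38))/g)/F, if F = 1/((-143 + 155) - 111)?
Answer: 1026/25 ≈ 41.040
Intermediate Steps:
F = -1/99 (F = 1/(12 - 111) = 1/(-99) = -1/99 ≈ -0.010101)
((9*(-38))/g)/F = ((9*(-38))/825)/(-1/99) = -342*1/825*(-99) = -114/275*(-99) = 1026/25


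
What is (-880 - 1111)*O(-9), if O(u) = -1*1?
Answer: 1991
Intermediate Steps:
O(u) = -1
(-880 - 1111)*O(-9) = (-880 - 1111)*(-1) = -1991*(-1) = 1991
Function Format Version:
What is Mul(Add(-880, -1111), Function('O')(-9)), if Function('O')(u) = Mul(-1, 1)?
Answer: 1991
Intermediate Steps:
Function('O')(u) = -1
Mul(Add(-880, -1111), Function('O')(-9)) = Mul(Add(-880, -1111), -1) = Mul(-1991, -1) = 1991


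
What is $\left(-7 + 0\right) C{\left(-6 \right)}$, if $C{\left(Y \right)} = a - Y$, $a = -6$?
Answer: $0$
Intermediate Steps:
$C{\left(Y \right)} = -6 - Y$
$\left(-7 + 0\right) C{\left(-6 \right)} = \left(-7 + 0\right) \left(-6 - -6\right) = - 7 \left(-6 + 6\right) = \left(-7\right) 0 = 0$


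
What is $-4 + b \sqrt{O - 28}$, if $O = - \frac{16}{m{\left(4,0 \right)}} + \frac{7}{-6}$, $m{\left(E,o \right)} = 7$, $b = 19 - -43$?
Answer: $-4 + \frac{31 i \sqrt{55482}}{21} \approx -4.0 + 347.71 i$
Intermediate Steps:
$b = 62$ ($b = 19 + 43 = 62$)
$O = - \frac{145}{42}$ ($O = - \frac{16}{7} + \frac{7}{-6} = \left(-16\right) \frac{1}{7} + 7 \left(- \frac{1}{6}\right) = - \frac{16}{7} - \frac{7}{6} = - \frac{145}{42} \approx -3.4524$)
$-4 + b \sqrt{O - 28} = -4 + 62 \sqrt{- \frac{145}{42} - 28} = -4 + 62 \sqrt{- \frac{1321}{42}} = -4 + 62 \frac{i \sqrt{55482}}{42} = -4 + \frac{31 i \sqrt{55482}}{21}$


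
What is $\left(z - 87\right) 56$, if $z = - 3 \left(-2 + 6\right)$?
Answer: $-5544$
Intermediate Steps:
$z = -12$ ($z = \left(-3\right) 4 = -12$)
$\left(z - 87\right) 56 = \left(-12 - 87\right) 56 = \left(-99\right) 56 = -5544$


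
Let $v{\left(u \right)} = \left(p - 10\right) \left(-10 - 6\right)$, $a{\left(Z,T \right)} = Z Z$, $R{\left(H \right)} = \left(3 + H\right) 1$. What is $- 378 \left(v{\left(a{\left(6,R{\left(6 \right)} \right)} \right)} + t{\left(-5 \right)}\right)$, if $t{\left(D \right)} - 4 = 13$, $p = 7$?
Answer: $-24570$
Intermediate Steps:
$t{\left(D \right)} = 17$ ($t{\left(D \right)} = 4 + 13 = 17$)
$R{\left(H \right)} = 3 + H$
$a{\left(Z,T \right)} = Z^{2}$
$v{\left(u \right)} = 48$ ($v{\left(u \right)} = \left(7 - 10\right) \left(-10 - 6\right) = \left(-3\right) \left(-16\right) = 48$)
$- 378 \left(v{\left(a{\left(6,R{\left(6 \right)} \right)} \right)} + t{\left(-5 \right)}\right) = - 378 \left(48 + 17\right) = \left(-378\right) 65 = -24570$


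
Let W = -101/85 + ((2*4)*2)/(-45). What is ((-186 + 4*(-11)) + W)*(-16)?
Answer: 2834096/765 ≈ 3704.7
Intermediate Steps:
W = -1181/765 (W = -101*1/85 + (8*2)*(-1/45) = -101/85 + 16*(-1/45) = -101/85 - 16/45 = -1181/765 ≈ -1.5438)
((-186 + 4*(-11)) + W)*(-16) = ((-186 + 4*(-11)) - 1181/765)*(-16) = ((-186 - 44) - 1181/765)*(-16) = (-230 - 1181/765)*(-16) = -177131/765*(-16) = 2834096/765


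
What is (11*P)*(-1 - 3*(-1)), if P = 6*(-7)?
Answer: -924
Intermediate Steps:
P = -42
(11*P)*(-1 - 3*(-1)) = (11*(-42))*(-1 - 3*(-1)) = -462*(-1 + 3) = -462*2 = -924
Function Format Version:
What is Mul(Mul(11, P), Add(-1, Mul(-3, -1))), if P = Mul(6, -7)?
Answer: -924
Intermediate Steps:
P = -42
Mul(Mul(11, P), Add(-1, Mul(-3, -1))) = Mul(Mul(11, -42), Add(-1, Mul(-3, -1))) = Mul(-462, Add(-1, 3)) = Mul(-462, 2) = -924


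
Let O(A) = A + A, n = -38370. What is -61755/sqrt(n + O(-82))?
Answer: 61755*I*sqrt(38534)/38534 ≈ 314.59*I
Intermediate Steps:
O(A) = 2*A
-61755/sqrt(n + O(-82)) = -61755/sqrt(-38370 + 2*(-82)) = -61755/sqrt(-38370 - 164) = -61755*(-I*sqrt(38534)/38534) = -(-61755)*I*sqrt(38534)/38534 = 61755*I*sqrt(38534)/38534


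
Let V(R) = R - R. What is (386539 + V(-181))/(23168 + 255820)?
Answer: 386539/278988 ≈ 1.3855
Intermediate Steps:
V(R) = 0
(386539 + V(-181))/(23168 + 255820) = (386539 + 0)/(23168 + 255820) = 386539/278988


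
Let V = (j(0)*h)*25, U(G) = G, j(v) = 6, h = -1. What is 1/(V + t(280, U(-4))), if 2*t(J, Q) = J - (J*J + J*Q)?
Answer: -1/38650 ≈ -2.5873e-5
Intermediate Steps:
t(J, Q) = J/2 - J²/2 - J*Q/2 (t(J, Q) = (J - (J*J + J*Q))/2 = (J - (J² + J*Q))/2 = (J + (-J² - J*Q))/2 = (J - J² - J*Q)/2 = J/2 - J²/2 - J*Q/2)
V = -150 (V = (6*(-1))*25 = -6*25 = -150)
1/(V + t(280, U(-4))) = 1/(-150 + (½)*280*(1 - 1*280 - 1*(-4))) = 1/(-150 + (½)*280*(1 - 280 + 4)) = 1/(-150 + (½)*280*(-275)) = 1/(-150 - 38500) = 1/(-38650) = -1/38650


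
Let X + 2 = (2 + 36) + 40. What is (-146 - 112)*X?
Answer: -19608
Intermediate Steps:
X = 76 (X = -2 + ((2 + 36) + 40) = -2 + (38 + 40) = -2 + 78 = 76)
(-146 - 112)*X = (-146 - 112)*76 = -258*76 = -19608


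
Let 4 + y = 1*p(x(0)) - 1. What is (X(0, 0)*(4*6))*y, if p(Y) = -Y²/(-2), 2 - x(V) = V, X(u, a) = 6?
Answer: -432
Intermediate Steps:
x(V) = 2 - V
p(Y) = Y²/2 (p(Y) = -Y²*(-1)/2 = -(-1)*Y²/2 = Y²/2)
y = -3 (y = -4 + (1*((2 - 1*0)²/2) - 1) = -4 + (1*((2 + 0)²/2) - 1) = -4 + (1*((½)*2²) - 1) = -4 + (1*((½)*4) - 1) = -4 + (1*2 - 1) = -4 + (2 - 1) = -4 + 1 = -3)
(X(0, 0)*(4*6))*y = (6*(4*6))*(-3) = (6*24)*(-3) = 144*(-3) = -432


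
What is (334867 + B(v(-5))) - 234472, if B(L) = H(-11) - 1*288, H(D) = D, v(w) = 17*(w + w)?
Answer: 100096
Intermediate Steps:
v(w) = 34*w (v(w) = 17*(2*w) = 34*w)
B(L) = -299 (B(L) = -11 - 1*288 = -11 - 288 = -299)
(334867 + B(v(-5))) - 234472 = (334867 - 299) - 234472 = 334568 - 234472 = 100096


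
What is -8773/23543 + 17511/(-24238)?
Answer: -624901447/570635234 ≈ -1.0951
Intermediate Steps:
-8773/23543 + 17511/(-24238) = -8773*1/23543 + 17511*(-1/24238) = -8773/23543 - 17511/24238 = -624901447/570635234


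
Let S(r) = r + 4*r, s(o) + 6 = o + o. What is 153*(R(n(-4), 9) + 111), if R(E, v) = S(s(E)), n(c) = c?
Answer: 6273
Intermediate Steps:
s(o) = -6 + 2*o (s(o) = -6 + (o + o) = -6 + 2*o)
S(r) = 5*r
R(E, v) = -30 + 10*E (R(E, v) = 5*(-6 + 2*E) = -30 + 10*E)
153*(R(n(-4), 9) + 111) = 153*((-30 + 10*(-4)) + 111) = 153*((-30 - 40) + 111) = 153*(-70 + 111) = 153*41 = 6273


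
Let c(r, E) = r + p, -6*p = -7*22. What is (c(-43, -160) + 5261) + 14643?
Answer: 59660/3 ≈ 19887.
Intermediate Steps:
p = 77/3 (p = -(-7)*22/6 = -⅙*(-154) = 77/3 ≈ 25.667)
c(r, E) = 77/3 + r (c(r, E) = r + 77/3 = 77/3 + r)
(c(-43, -160) + 5261) + 14643 = ((77/3 - 43) + 5261) + 14643 = (-52/3 + 5261) + 14643 = 15731/3 + 14643 = 59660/3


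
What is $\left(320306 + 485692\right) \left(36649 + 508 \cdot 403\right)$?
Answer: $194546155254$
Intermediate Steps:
$\left(320306 + 485692\right) \left(36649 + 508 \cdot 403\right) = 805998 \left(36649 + 204724\right) = 805998 \cdot 241373 = 194546155254$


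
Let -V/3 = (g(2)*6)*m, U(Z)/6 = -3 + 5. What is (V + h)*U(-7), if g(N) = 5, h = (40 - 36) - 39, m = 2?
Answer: -2580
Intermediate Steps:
h = -35 (h = 4 - 39 = -35)
U(Z) = 12 (U(Z) = 6*(-3 + 5) = 6*2 = 12)
V = -180 (V = -3*5*6*2 = -90*2 = -3*60 = -180)
(V + h)*U(-7) = (-180 - 35)*12 = -215*12 = -2580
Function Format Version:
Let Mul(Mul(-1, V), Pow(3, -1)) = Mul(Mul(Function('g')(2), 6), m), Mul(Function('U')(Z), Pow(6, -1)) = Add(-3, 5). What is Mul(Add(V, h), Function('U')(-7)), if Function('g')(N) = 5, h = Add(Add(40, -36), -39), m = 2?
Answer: -2580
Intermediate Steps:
h = -35 (h = Add(4, -39) = -35)
Function('U')(Z) = 12 (Function('U')(Z) = Mul(6, Add(-3, 5)) = Mul(6, 2) = 12)
V = -180 (V = Mul(-3, Mul(Mul(5, 6), 2)) = Mul(-3, Mul(30, 2)) = Mul(-3, 60) = -180)
Mul(Add(V, h), Function('U')(-7)) = Mul(Add(-180, -35), 12) = Mul(-215, 12) = -2580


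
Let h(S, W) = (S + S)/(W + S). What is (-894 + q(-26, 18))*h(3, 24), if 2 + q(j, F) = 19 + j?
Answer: -602/3 ≈ -200.67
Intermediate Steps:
q(j, F) = 17 + j (q(j, F) = -2 + (19 + j) = 17 + j)
h(S, W) = 2*S/(S + W) (h(S, W) = (2*S)/(S + W) = 2*S/(S + W))
(-894 + q(-26, 18))*h(3, 24) = (-894 + (17 - 26))*(2*3/(3 + 24)) = (-894 - 9)*(2*3/27) = -1806*3/27 = -903*2/9 = -602/3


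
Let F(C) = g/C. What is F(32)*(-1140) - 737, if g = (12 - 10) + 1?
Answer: -6751/8 ≈ -843.88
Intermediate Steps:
g = 3 (g = 2 + 1 = 3)
F(C) = 3/C
F(32)*(-1140) - 737 = (3/32)*(-1140) - 737 = -855/8 - 737 = -6751/8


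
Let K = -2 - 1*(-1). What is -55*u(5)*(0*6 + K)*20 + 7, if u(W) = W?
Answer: 5507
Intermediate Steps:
K = -1 (K = -2 + 1 = -1)
-55*u(5)*(0*6 + K)*20 + 7 = -55*5*(0*6 - 1)*20 + 7 = -55*5*(0 - 1)*20 + 7 = -55*5*(-1)*20 + 7 = -(-275)*20 + 7 = -55*(-100) + 7 = 5500 + 7 = 5507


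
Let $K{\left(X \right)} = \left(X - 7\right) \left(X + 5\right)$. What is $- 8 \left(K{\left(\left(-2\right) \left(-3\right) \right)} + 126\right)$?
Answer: $-920$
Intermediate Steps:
$K{\left(X \right)} = \left(-7 + X\right) \left(5 + X\right)$
$- 8 \left(K{\left(\left(-2\right) \left(-3\right) \right)} + 126\right) = - 8 \left(\left(-35 + \left(\left(-2\right) \left(-3\right)\right)^{2} - 2 \left(\left(-2\right) \left(-3\right)\right)\right) + 126\right) = - 8 \left(\left(-35 + 6^{2} - 12\right) + 126\right) = - 8 \left(\left(-35 + 36 - 12\right) + 126\right) = - 8 \left(-11 + 126\right) = \left(-8\right) 115 = -920$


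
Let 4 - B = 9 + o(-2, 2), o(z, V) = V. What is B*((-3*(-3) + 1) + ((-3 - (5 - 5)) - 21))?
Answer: 98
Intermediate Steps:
B = -7 (B = 4 - (9 + 2) = 4 - 1*11 = 4 - 11 = -7)
B*((-3*(-3) + 1) + ((-3 - (5 - 5)) - 21)) = -7*((-3*(-3) + 1) + ((-3 - (5 - 5)) - 21)) = -7*((9 + 1) + ((-3 - 1*0) - 21)) = -7*(10 + ((-3 + 0) - 21)) = -7*(10 + (-3 - 21)) = -7*(10 - 24) = -7*(-14) = 98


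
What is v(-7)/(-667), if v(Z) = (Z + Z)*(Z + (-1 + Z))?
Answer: -210/667 ≈ -0.31484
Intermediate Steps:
v(Z) = 2*Z*(-1 + 2*Z) (v(Z) = (2*Z)*(-1 + 2*Z) = 2*Z*(-1 + 2*Z))
v(-7)/(-667) = (2*(-7)*(-1 + 2*(-7)))/(-667) = (2*(-7)*(-1 - 14))*(-1/667) = (2*(-7)*(-15))*(-1/667) = 210*(-1/667) = -210/667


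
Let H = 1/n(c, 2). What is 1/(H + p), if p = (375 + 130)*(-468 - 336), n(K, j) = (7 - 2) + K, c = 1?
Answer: -6/2436119 ≈ -2.4629e-6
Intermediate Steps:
n(K, j) = 5 + K
p = -406020 (p = 505*(-804) = -406020)
H = ⅙ (H = 1/(5 + 1) = 1/6 = ⅙ ≈ 0.16667)
1/(H + p) = 1/(⅙ - 406020) = 1/(-2436119/6) = -6/2436119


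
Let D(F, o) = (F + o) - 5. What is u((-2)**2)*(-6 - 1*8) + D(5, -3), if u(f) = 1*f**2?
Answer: -227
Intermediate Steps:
D(F, o) = -5 + F + o
u(f) = f**2
u((-2)**2)*(-6 - 1*8) + D(5, -3) = ((-2)**2)**2*(-6 - 1*8) + (-5 + 5 - 3) = 4**2*(-6 - 8) - 3 = 16*(-14) - 3 = -224 - 3 = -227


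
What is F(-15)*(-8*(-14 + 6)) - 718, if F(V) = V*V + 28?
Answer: 15474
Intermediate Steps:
F(V) = 28 + V² (F(V) = V² + 28 = 28 + V²)
F(-15)*(-8*(-14 + 6)) - 718 = (28 + (-15)²)*(-8*(-14 + 6)) - 718 = (28 + 225)*(-8*(-8)) - 718 = 253*64 - 718 = 16192 - 718 = 15474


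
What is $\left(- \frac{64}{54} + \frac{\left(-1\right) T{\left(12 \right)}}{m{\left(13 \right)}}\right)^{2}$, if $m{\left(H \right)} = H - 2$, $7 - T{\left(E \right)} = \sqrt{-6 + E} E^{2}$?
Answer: $\frac{8271995}{8019} - \frac{17312 \sqrt{6}}{363} \approx 914.73$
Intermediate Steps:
$T{\left(E \right)} = 7 - E^{2} \sqrt{-6 + E}$ ($T{\left(E \right)} = 7 - \sqrt{-6 + E} E^{2} = 7 - E^{2} \sqrt{-6 + E}$)
$m{\left(H \right)} = -2 + H$ ($m{\left(H \right)} = H - 2 = -2 + H$)
$\left(- \frac{64}{54} + \frac{\left(-1\right) T{\left(12 \right)}}{m{\left(13 \right)}}\right)^{2} = \left(- \frac{64}{54} + \frac{\left(-1\right) \left(7 - 12^{2} \sqrt{-6 + 12}\right)}{-2 + 13}\right)^{2} = \left(\left(-64\right) \frac{1}{54} + \frac{\left(-1\right) \left(7 - 144 \sqrt{6}\right)}{11}\right)^{2} = \left(- \frac{32}{27} + - (7 - 144 \sqrt{6}) \frac{1}{11}\right)^{2} = \left(- \frac{32}{27} + \left(-7 + 144 \sqrt{6}\right) \frac{1}{11}\right)^{2} = \left(- \frac{32}{27} - \left(\frac{7}{11} - \frac{144 \sqrt{6}}{11}\right)\right)^{2} = \left(- \frac{541}{297} + \frac{144 \sqrt{6}}{11}\right)^{2}$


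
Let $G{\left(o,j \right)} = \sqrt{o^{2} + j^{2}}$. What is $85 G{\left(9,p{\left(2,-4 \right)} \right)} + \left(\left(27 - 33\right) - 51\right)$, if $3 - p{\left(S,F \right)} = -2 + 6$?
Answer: $-57 + 85 \sqrt{82} \approx 712.71$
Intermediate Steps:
$p{\left(S,F \right)} = -1$ ($p{\left(S,F \right)} = 3 - \left(-2 + 6\right) = 3 - 4 = -1$)
$G{\left(o,j \right)} = \sqrt{j^{2} + o^{2}}$
$85 G{\left(9,p{\left(2,-4 \right)} \right)} + \left(\left(27 - 33\right) - 51\right) = 85 \sqrt{\left(-1\right)^{2} + 9^{2}} + \left(\left(27 - 33\right) - 51\right) = 85 \sqrt{1 + 81} - 57 = 85 \sqrt{82} - 57 = -57 + 85 \sqrt{82}$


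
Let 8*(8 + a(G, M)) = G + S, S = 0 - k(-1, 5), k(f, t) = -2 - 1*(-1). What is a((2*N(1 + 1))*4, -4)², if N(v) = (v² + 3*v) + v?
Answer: 1089/64 ≈ 17.016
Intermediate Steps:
k(f, t) = -1 (k(f, t) = -2 + 1 = -1)
N(v) = v² + 4*v
S = 1 (S = 0 - 1*(-1) = 0 + 1 = 1)
a(G, M) = -63/8 + G/8 (a(G, M) = -8 + (G + 1)/8 = -8 + (1 + G)/8 = -8 + (⅛ + G/8) = -63/8 + G/8)
a((2*N(1 + 1))*4, -4)² = (-63/8 + ((2*((1 + 1)*(4 + (1 + 1))))*4)/8)² = (-63/8 + ((2*(2*(4 + 2)))*4)/8)² = (-63/8 + ((2*(2*6))*4)/8)² = (-63/8 + ((2*12)*4)/8)² = (-63/8 + (24*4)/8)² = (-63/8 + (⅛)*96)² = (-63/8 + 12)² = (33/8)² = 1089/64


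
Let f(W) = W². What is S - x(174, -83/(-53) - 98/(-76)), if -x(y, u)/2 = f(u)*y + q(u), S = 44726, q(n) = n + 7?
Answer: 48251781604/1014049 ≈ 47583.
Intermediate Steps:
q(n) = 7 + n
x(y, u) = -14 - 2*u - 2*y*u² (x(y, u) = -2*(u²*y + (7 + u)) = -2*(y*u² + (7 + u)) = -2*(7 + u + y*u²) = -14 - 2*u - 2*y*u²)
S - x(174, -83/(-53) - 98/(-76)) = 44726 - (-14 - 2*(-83/(-53) - 98/(-76)) - 2*174*(-83/(-53) - 98/(-76))²) = 44726 - (-14 - 2*(-83*(-1/53) - 98*(-1/76)) - 2*174*(-83*(-1/53) - 98*(-1/76))²) = 44726 - (-14 - 2*(83/53 + 49/38) - 2*174*(83/53 + 49/38)²) = 44726 - (-14 - 2*5751/2014 - 2*174*(5751/2014)²) = 44726 - (-14 - 5751/1007 - 2*174*33074001/4056196) = 44726 - (-14 - 5751/1007 - 2877438087/1014049) = 44726 - 1*(-2897426030/1014049) = 44726 + 2897426030/1014049 = 48251781604/1014049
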